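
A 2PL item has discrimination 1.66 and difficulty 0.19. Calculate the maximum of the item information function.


For 2PL, max info at theta = b = 0.19
I_max = a^2 / 4 = 1.66^2 / 4
= 2.7556 / 4
I_max = 0.6889

0.6889


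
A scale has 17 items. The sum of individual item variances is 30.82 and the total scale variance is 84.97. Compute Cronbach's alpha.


alpha = (k/(k-1)) * (1 - sum(si^2)/s_total^2)
= (17/16) * (1 - 30.82/84.97)
alpha = 0.6771

0.6771


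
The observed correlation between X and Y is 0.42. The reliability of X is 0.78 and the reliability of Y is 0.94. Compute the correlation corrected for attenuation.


r_corrected = rxy / sqrt(rxx * ryy)
= 0.42 / sqrt(0.78 * 0.94)
= 0.42 / sqrt(0.7332)
= 0.42 / 0.856271
r_corrected = 0.4905

0.4905


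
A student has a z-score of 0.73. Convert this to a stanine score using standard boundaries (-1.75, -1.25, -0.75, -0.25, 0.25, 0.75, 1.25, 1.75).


Stanine boundaries: [-1.75, -1.25, -0.75, -0.25, 0.25, 0.75, 1.25, 1.75]
z = 0.73
Check each boundary:
  z >= -1.75 -> could be stanine 2
  z >= -1.25 -> could be stanine 3
  z >= -0.75 -> could be stanine 4
  z >= -0.25 -> could be stanine 5
  z >= 0.25 -> could be stanine 6
  z < 0.75
  z < 1.25
  z < 1.75
Highest qualifying boundary gives stanine = 6

6


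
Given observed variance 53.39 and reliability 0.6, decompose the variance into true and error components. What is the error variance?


var_true = rxx * var_obs = 0.6 * 53.39 = 32.034
var_error = var_obs - var_true
var_error = 53.39 - 32.034
var_error = 21.356

21.356


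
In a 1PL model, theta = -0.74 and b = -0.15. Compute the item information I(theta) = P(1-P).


P = 1/(1+exp(-(-0.74--0.15))) = 0.3566
I = P*(1-P) = 0.3566 * 0.6434
I = 0.2294

0.2294


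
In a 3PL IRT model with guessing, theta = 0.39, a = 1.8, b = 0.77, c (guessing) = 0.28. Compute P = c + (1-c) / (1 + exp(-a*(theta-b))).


logit = 1.8*(0.39 - 0.77) = -0.684
P* = 1/(1 + exp(--0.684)) = 0.3354
P = 0.28 + (1 - 0.28) * 0.3354
P = 0.5215

0.5215


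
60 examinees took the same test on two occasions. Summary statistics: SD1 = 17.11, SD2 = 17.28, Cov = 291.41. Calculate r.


r = cov(X,Y) / (SD_X * SD_Y)
r = 291.41 / (17.11 * 17.28)
r = 291.41 / 295.6608
r = 0.9856

0.9856


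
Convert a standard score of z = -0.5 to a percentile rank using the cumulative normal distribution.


CDF(z) = 0.5 * (1 + erf(z/sqrt(2)))
erf(-0.3536) = -0.3829
CDF = 0.3085
Percentile rank = 0.3085 * 100 = 30.85

30.85


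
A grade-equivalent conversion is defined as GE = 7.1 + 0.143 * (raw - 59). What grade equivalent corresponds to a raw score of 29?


raw - median = 29 - 59 = -30
slope * diff = 0.143 * -30 = -4.29
GE = 7.1 + -4.29
GE = 2.81

2.81


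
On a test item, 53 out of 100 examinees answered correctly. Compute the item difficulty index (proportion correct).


Item difficulty p = number correct / total examinees
p = 53 / 100
p = 0.53

0.53


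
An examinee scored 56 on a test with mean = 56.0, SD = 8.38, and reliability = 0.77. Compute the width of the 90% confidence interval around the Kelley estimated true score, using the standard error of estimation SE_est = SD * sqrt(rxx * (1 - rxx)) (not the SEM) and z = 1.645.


True score estimate = 0.77*56 + 0.23*56.0 = 56.0
SE_est = SD * sqrt(rxx * (1 - rxx)) = 8.38 * sqrt(0.77 * 0.23) = 8.38 * sqrt(0.1771) = 3.526576
CI = T_est +/- z * SE_est, so width = 2 * z * SE_est = 2 * 1.645 * 3.526576
Width = 11.6024

11.6024


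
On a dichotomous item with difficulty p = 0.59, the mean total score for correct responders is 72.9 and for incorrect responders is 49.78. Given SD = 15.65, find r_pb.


q = 1 - p = 0.41
rpb = ((M1 - M0) / SD) * sqrt(p * q)
rpb = ((72.9 - 49.78) / 15.65) * sqrt(0.59 * 0.41)
rpb = 0.7266

0.7266


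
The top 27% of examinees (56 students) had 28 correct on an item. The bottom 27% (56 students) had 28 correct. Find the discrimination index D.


p_upper = 28/56 = 0.5
p_lower = 28/56 = 0.5
D = 0.5 - 0.5 = 0.0

0.0


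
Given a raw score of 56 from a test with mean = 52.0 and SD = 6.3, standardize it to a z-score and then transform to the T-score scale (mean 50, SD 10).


z = (X - mean) / SD = (56 - 52.0) / 6.3
z = 4.0 / 6.3
z = 0.6349
T-score = T = 50 + 10z
Carry z at full precision (z = 4.0 / 6.3) into the conversion:
T-score = 50 + 10 * (4.0 / 6.3) = 50 + 40 / 6.3
T-score = 50 + 6.3492
T-score = 56.3492

56.3492


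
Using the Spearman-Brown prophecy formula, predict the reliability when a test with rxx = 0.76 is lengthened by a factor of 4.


r_new = (n * rxx) / (1 + (n-1) * rxx)
r_new = (4 * 0.76) / (1 + 3 * 0.76)
r_new = 3.04 / 3.28
r_new = 0.9268

0.9268


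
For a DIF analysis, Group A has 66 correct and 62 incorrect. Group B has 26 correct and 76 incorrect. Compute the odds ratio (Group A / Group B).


Odds_A = 66/62 = 1.0645
Odds_B = 26/76 = 0.3421
OR = Odds_A / Odds_B = 1.0645 / 0.3421
Exactly, OR = (66 * 76) / (62 * 26) = 5016 / 1612
OR = 3.1117

3.1117


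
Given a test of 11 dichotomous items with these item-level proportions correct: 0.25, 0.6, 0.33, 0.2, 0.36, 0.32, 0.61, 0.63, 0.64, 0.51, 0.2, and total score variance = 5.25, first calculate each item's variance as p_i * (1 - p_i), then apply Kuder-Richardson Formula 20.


For each item, compute p_i * q_i:
  Item 1: 0.25 * 0.75 = 0.1875
  Item 2: 0.6 * 0.4 = 0.24
  Item 3: 0.33 * 0.67 = 0.2211
  Item 4: 0.2 * 0.8 = 0.16
  Item 5: 0.36 * 0.64 = 0.2304
  Item 6: 0.32 * 0.68 = 0.2176
  Item 7: 0.61 * 0.39 = 0.2379
  Item 8: 0.63 * 0.37 = 0.2331
  Item 9: 0.64 * 0.36 = 0.2304
  Item 10: 0.51 * 0.49 = 0.2499
  Item 11: 0.2 * 0.8 = 0.16
Sum(p_i * q_i) = 0.1875 + 0.24 + 0.2211 + 0.16 + 0.2304 + 0.2176 + 0.2379 + 0.2331 + 0.2304 + 0.2499 + 0.16 = 2.3679
KR-20 = (k/(k-1)) * (1 - Sum(p_i*q_i) / Var_total)
= (11/10) * (1 - 2.3679/5.25)
= 1.1 * 0.549
KR-20 = 0.6039

0.6039


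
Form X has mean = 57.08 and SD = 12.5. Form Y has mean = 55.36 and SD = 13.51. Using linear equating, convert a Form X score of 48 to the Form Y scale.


slope = SD_Y / SD_X = 13.51 / 12.5 ~ 1.0808
intercept = mean_Y - slope * mean_X = 55.36 - (13.51 / 12.5) * 57.08 ~ -6.3321
Y = slope * X + intercept. To avoid rounding drift from the rounded slope/intercept, evaluate the equivalent form Y = mean_Y + SD_Y * (X - mean_X) / SD_X at full precision:
Y = 55.36 + 13.51 * (48 - 57.08) / 12.5
Y = 55.36 - 13.51 * 9.08 / 12.5
Y = 55.36 - 122.6708 / 12.5
Y = 55.36 - 9.8137
Y = 45.5463

45.5463


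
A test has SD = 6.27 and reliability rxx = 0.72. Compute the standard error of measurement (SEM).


SEM = SD * sqrt(1 - rxx)
SEM = 6.27 * sqrt(1 - 0.72)
SEM = 6.27 * sqrt(0.28) = 6.27 * 0.52915
SEM = 3.3178

3.3178


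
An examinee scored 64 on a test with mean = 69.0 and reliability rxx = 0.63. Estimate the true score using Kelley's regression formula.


T_est = rxx * X + (1 - rxx) * mean
T_est = 0.63 * 64 + 0.37 * 69.0
T_est = 40.32 + 25.53
T_est = 65.85

65.85


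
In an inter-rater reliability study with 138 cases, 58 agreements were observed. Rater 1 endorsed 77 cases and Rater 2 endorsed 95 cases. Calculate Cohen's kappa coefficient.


P_o = 58/138 = 0.42029
P_e = (77*95 + 61*43) / 19044 = 0.521844
kappa = (P_o - P_e) / (1 - P_e)
kappa = (0.42029 - 0.521844) / (1 - 0.521844)
kappa = -0.2124

-0.2124


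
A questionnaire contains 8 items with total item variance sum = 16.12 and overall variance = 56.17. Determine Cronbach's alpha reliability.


alpha = (k/(k-1)) * (1 - sum(si^2)/s_total^2)
= (8/7) * (1 - 16.12/56.17)
alpha = 0.8149

0.8149


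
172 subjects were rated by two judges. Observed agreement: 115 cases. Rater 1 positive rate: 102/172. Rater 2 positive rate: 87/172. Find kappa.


P_o = 115/172 = 0.668605
P_e = (102*87 + 70*85) / 29584 = 0.501082
kappa = (P_o - P_e) / (1 - P_e)
kappa = (0.668605 - 0.501082) / (1 - 0.501082)
kappa = 0.3358

0.3358


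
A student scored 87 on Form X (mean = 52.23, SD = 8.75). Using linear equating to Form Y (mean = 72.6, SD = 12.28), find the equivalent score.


slope = SD_Y / SD_X = 12.28 / 8.75 ~ 1.4034
intercept = mean_Y - slope * mean_X = 72.6 - (12.28 / 8.75) * 52.23 ~ -0.7011
Y = slope * X + intercept. To avoid rounding drift from the rounded slope/intercept, evaluate the equivalent form Y = mean_Y + SD_Y * (X - mean_X) / SD_X at full precision:
Y = 72.6 + 12.28 * (87 - 52.23) / 8.75
Y = 72.6 + 12.28 * 34.77 / 8.75
Y = 72.6 + 426.9756 / 8.75
Y = 72.6 + 48.7972
Y = 121.3972

121.3972


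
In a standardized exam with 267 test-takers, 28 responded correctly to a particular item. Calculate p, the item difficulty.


Item difficulty p = number correct / total examinees
p = 28 / 267
p = 0.1049

0.1049


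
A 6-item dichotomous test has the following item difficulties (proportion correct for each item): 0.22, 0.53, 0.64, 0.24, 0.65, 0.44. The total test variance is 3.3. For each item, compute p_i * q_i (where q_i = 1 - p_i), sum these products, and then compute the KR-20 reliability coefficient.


For each item, compute p_i * q_i:
  Item 1: 0.22 * 0.78 = 0.1716
  Item 2: 0.53 * 0.47 = 0.2491
  Item 3: 0.64 * 0.36 = 0.2304
  Item 4: 0.24 * 0.76 = 0.1824
  Item 5: 0.65 * 0.35 = 0.2275
  Item 6: 0.44 * 0.56 = 0.2464
Sum(p_i * q_i) = 0.1716 + 0.2491 + 0.2304 + 0.1824 + 0.2275 + 0.2464 = 1.3074
KR-20 = (k/(k-1)) * (1 - Sum(p_i*q_i) / Var_total)
= (6/5) * (1 - 1.3074/3.3)
= 1.2 * 0.6038
KR-20 = 0.7246

0.7246


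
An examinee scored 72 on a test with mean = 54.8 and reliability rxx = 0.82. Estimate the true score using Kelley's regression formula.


T_est = rxx * X + (1 - rxx) * mean
T_est = 0.82 * 72 + 0.18 * 54.8
T_est = 59.04 + 9.864
T_est = 68.904

68.904


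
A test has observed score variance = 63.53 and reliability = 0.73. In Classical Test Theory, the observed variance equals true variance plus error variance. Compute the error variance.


var_true = rxx * var_obs = 0.73 * 63.53 = 46.3769
var_error = var_obs - var_true
var_error = 63.53 - 46.3769
var_error = 17.1531

17.1531


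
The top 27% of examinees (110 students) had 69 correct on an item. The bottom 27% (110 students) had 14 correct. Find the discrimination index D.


p_upper = 69/110 = 0.6273
p_lower = 14/110 = 0.1273
D = 0.6273 - 0.1273 = 0.5

0.5


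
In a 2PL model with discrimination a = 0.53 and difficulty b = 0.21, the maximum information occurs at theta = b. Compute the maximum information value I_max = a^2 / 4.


For 2PL, max info at theta = b = 0.21
I_max = a^2 / 4 = 0.53^2 / 4
= 0.2809 / 4
I_max = 0.0702

0.0702


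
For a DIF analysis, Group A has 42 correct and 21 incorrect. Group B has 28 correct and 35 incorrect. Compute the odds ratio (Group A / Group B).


Odds_A = 42/21 = 2.0
Odds_B = 28/35 = 0.8
OR = Odds_A / Odds_B = 2.0 / 0.8
Exactly, OR = (42 * 35) / (21 * 28) = 1470 / 588
OR = 2.5

2.5


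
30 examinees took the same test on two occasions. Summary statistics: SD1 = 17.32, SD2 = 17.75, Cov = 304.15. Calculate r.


r = cov(X,Y) / (SD_X * SD_Y)
r = 304.15 / (17.32 * 17.75)
r = 304.15 / 307.43
r = 0.9893

0.9893


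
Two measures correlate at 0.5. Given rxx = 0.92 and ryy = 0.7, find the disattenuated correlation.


r_corrected = rxy / sqrt(rxx * ryy)
= 0.5 / sqrt(0.92 * 0.7)
= 0.5 / sqrt(0.644)
= 0.5 / 0.802496
r_corrected = 0.6231

0.6231


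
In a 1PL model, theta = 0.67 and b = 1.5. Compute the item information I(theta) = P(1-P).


P = 1/(1+exp(-(0.67-1.5))) = 0.3036
I = P*(1-P) = 0.3036 * 0.6964
I = 0.2114

0.2114


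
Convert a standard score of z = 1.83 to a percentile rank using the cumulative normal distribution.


CDF(z) = 0.5 * (1 + erf(z/sqrt(2)))
erf(1.294) = 0.9328
CDF = 0.9664
Percentile rank = 0.9664 * 100 = 96.64

96.64


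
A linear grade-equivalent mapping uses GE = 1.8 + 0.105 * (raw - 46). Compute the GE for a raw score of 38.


raw - median = 38 - 46 = -8
slope * diff = 0.105 * -8 = -0.84
GE = 1.8 + -0.84
GE = 0.96

0.96


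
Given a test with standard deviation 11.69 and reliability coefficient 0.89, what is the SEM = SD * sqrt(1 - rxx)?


SEM = SD * sqrt(1 - rxx)
SEM = 11.69 * sqrt(1 - 0.89)
SEM = 11.69 * sqrt(0.11) = 11.69 * 0.331662
SEM = 3.8771

3.8771


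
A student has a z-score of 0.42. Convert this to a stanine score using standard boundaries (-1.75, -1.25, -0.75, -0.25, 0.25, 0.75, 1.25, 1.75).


Stanine boundaries: [-1.75, -1.25, -0.75, -0.25, 0.25, 0.75, 1.25, 1.75]
z = 0.42
Check each boundary:
  z >= -1.75 -> could be stanine 2
  z >= -1.25 -> could be stanine 3
  z >= -0.75 -> could be stanine 4
  z >= -0.25 -> could be stanine 5
  z >= 0.25 -> could be stanine 6
  z < 0.75
  z < 1.25
  z < 1.75
Highest qualifying boundary gives stanine = 6

6


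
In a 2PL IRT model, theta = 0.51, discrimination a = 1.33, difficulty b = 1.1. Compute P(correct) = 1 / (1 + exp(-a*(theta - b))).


a*(theta - b) = 1.33 * (0.51 - 1.1) = -0.7847
exp(--0.7847) = 2.1917
P = 1 / (1 + 2.1917)
P = 0.3133

0.3133


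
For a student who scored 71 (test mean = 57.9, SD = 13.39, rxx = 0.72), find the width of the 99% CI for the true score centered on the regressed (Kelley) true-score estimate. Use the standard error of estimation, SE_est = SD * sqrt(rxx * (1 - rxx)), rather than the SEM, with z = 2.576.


True score estimate = 0.72*71 + 0.28*57.9 = 67.332
SE_est = SD * sqrt(rxx * (1 - rxx)) = 13.39 * sqrt(0.72 * 0.28) = 13.39 * sqrt(0.2016) = 6.012095
CI = T_est +/- z * SE_est, so width = 2 * z * SE_est = 2 * 2.576 * 6.012095
Width = 30.9743

30.9743


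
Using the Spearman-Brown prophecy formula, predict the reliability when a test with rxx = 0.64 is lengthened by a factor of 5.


r_new = (n * rxx) / (1 + (n-1) * rxx)
r_new = (5 * 0.64) / (1 + 4 * 0.64)
r_new = 3.2 / 3.56
r_new = 0.8989

0.8989


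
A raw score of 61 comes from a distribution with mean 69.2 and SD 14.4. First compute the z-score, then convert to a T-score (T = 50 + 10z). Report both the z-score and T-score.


z = (X - mean) / SD = (61 - 69.2) / 14.4
z = -8.2 / 14.4
z = -0.5694
T-score = T = 50 + 10z
Carry z at full precision (z = -8.2 / 14.4) into the conversion:
T-score = 50 + 10 * (-8.2 / 14.4) = 50 + -82 / 14.4
T-score = 50 + -5.6944
T-score = 44.3056

44.3056


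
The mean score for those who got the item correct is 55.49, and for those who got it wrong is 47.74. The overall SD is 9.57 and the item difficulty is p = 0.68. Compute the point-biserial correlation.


q = 1 - p = 0.32
rpb = ((M1 - M0) / SD) * sqrt(p * q)
rpb = ((55.49 - 47.74) / 9.57) * sqrt(0.68 * 0.32)
rpb = 0.3778

0.3778


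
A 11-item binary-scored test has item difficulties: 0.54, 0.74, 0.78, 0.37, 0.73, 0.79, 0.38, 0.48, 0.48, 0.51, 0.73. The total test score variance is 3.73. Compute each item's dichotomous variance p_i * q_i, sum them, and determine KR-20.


For each item, compute p_i * q_i:
  Item 1: 0.54 * 0.46 = 0.2484
  Item 2: 0.74 * 0.26 = 0.1924
  Item 3: 0.78 * 0.22 = 0.1716
  Item 4: 0.37 * 0.63 = 0.2331
  Item 5: 0.73 * 0.27 = 0.1971
  Item 6: 0.79 * 0.21 = 0.1659
  Item 7: 0.38 * 0.62 = 0.2356
  Item 8: 0.48 * 0.52 = 0.2496
  Item 9: 0.48 * 0.52 = 0.2496
  Item 10: 0.51 * 0.49 = 0.2499
  Item 11: 0.73 * 0.27 = 0.1971
Sum(p_i * q_i) = 0.2484 + 0.1924 + 0.1716 + 0.2331 + 0.1971 + 0.1659 + 0.2356 + 0.2496 + 0.2496 + 0.2499 + 0.1971 = 2.3903
KR-20 = (k/(k-1)) * (1 - Sum(p_i*q_i) / Var_total)
= (11/10) * (1 - 2.3903/3.73)
= 1.1 * 0.3592
KR-20 = 0.3951

0.3951


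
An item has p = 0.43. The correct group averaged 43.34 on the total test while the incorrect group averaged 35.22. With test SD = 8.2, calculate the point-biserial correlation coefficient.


q = 1 - p = 0.57
rpb = ((M1 - M0) / SD) * sqrt(p * q)
rpb = ((43.34 - 35.22) / 8.2) * sqrt(0.43 * 0.57)
rpb = 0.4902

0.4902


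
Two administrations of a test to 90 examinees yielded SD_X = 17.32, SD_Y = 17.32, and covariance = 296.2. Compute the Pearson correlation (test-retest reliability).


r = cov(X,Y) / (SD_X * SD_Y)
r = 296.2 / (17.32 * 17.32)
r = 296.2 / 299.9824
r = 0.9874

0.9874


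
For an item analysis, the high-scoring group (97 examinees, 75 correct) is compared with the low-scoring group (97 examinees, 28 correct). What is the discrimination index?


p_upper = 75/97 = 0.7732
p_lower = 28/97 = 0.2887
D = 0.7732 - 0.2887 = 0.4845

0.4845


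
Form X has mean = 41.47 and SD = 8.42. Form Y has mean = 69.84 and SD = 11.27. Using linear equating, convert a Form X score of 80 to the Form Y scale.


slope = SD_Y / SD_X = 11.27 / 8.42 ~ 1.3385
intercept = mean_Y - slope * mean_X = 69.84 - (11.27 / 8.42) * 41.47 ~ 14.3332
Y = slope * X + intercept. To avoid rounding drift from the rounded slope/intercept, evaluate the equivalent form Y = mean_Y + SD_Y * (X - mean_X) / SD_X at full precision:
Y = 69.84 + 11.27 * (80 - 41.47) / 8.42
Y = 69.84 + 11.27 * 38.53 / 8.42
Y = 69.84 + 434.2331 / 8.42
Y = 69.84 + 51.5716
Y = 121.4116

121.4116


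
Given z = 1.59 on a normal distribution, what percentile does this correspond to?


CDF(z) = 0.5 * (1 + erf(z/sqrt(2)))
erf(1.1243) = 0.8882
CDF = 0.9441
Percentile rank = 0.9441 * 100 = 94.41

94.41


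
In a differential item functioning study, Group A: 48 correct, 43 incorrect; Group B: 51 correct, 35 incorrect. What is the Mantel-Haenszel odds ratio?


Odds_A = 48/43 = 1.1163
Odds_B = 51/35 = 1.4571
OR = Odds_A / Odds_B = 1.1163 / 1.4571
Exactly, OR = (48 * 35) / (43 * 51) = 1680 / 2193
OR = 0.7661

0.7661


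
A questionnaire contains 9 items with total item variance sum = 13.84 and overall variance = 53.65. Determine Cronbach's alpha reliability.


alpha = (k/(k-1)) * (1 - sum(si^2)/s_total^2)
= (9/8) * (1 - 13.84/53.65)
alpha = 0.8348

0.8348


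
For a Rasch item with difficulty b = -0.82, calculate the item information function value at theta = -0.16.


P = 1/(1+exp(-(-0.16--0.82))) = 0.6593
I = P*(1-P) = 0.6593 * 0.3407
I = 0.2246

0.2246


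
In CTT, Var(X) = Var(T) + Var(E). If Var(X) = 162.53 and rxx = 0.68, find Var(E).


var_true = rxx * var_obs = 0.68 * 162.53 = 110.5204
var_error = var_obs - var_true
var_error = 162.53 - 110.5204
var_error = 52.0096

52.0096


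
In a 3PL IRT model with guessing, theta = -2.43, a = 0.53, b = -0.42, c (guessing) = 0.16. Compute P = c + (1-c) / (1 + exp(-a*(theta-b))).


logit = 0.53*(-2.43 - -0.42) = -1.0653
P* = 1/(1 + exp(--1.0653)) = 0.2563
P = 0.16 + (1 - 0.16) * 0.2563
P = 0.3753

0.3753


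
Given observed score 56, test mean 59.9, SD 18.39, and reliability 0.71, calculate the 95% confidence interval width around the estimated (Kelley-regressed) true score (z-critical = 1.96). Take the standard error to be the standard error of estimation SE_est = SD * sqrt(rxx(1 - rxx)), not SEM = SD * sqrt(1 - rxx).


True score estimate = 0.71*56 + 0.29*59.9 = 57.131
SE_est = SD * sqrt(rxx * (1 - rxx)) = 18.39 * sqrt(0.71 * 0.29) = 18.39 * sqrt(0.2059) = 8.344684
CI = T_est +/- z * SE_est, so width = 2 * z * SE_est = 2 * 1.96 * 8.344684
Width = 32.7112

32.7112


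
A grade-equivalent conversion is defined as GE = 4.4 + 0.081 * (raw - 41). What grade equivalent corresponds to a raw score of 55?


raw - median = 55 - 41 = 14
slope * diff = 0.081 * 14 = 1.134
GE = 4.4 + 1.134
GE = 5.534

5.534


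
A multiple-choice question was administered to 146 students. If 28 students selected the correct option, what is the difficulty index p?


Item difficulty p = number correct / total examinees
p = 28 / 146
p = 0.1918

0.1918


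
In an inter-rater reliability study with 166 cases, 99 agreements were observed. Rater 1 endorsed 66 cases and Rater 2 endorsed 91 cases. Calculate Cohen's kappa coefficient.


P_o = 99/166 = 0.596386
P_e = (66*91 + 100*75) / 27556 = 0.490129
kappa = (P_o - P_e) / (1 - P_e)
kappa = (0.596386 - 0.490129) / (1 - 0.490129)
kappa = 0.2084

0.2084


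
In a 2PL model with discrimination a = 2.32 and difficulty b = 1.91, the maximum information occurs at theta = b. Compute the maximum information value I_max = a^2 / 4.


For 2PL, max info at theta = b = 1.91
I_max = a^2 / 4 = 2.32^2 / 4
= 5.3824 / 4
I_max = 1.3456

1.3456


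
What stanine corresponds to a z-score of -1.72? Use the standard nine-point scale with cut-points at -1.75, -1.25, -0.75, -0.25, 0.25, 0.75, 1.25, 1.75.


Stanine boundaries: [-1.75, -1.25, -0.75, -0.25, 0.25, 0.75, 1.25, 1.75]
z = -1.72
Check each boundary:
  z >= -1.75 -> could be stanine 2
  z < -1.25
  z < -0.75
  z < -0.25
  z < 0.25
  z < 0.75
  z < 1.25
  z < 1.75
Highest qualifying boundary gives stanine = 2

2


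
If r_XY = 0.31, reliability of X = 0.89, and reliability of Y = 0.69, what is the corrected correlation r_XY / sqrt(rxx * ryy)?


r_corrected = rxy / sqrt(rxx * ryy)
= 0.31 / sqrt(0.89 * 0.69)
= 0.31 / sqrt(0.6141)
= 0.31 / 0.783645
r_corrected = 0.3956

0.3956


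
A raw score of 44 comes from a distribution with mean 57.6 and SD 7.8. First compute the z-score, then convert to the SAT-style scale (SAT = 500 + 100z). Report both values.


z = (X - mean) / SD = (44 - 57.6) / 7.8
z = -13.6 / 7.8
z = -1.7436
SAT-scale = SAT = 500 + 100z
Carry z at full precision (z = -13.6 / 7.8) into the conversion:
SAT-scale = 500 + 100 * (-13.6 / 7.8) = 500 + -1360 / 7.8
SAT-scale = 500 + -174.359
SAT-scale = 325.641

325.641


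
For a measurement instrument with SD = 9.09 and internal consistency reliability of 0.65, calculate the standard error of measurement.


SEM = SD * sqrt(1 - rxx)
SEM = 9.09 * sqrt(1 - 0.65)
SEM = 9.09 * sqrt(0.35) = 9.09 * 0.591608
SEM = 5.3777

5.3777


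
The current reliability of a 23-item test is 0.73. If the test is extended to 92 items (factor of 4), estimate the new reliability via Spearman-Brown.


r_new = (n * rxx) / (1 + (n-1) * rxx)
r_new = (4 * 0.73) / (1 + 3 * 0.73)
r_new = 2.92 / 3.19
r_new = 0.9154

0.9154


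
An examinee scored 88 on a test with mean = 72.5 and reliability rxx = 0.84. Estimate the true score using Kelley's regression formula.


T_est = rxx * X + (1 - rxx) * mean
T_est = 0.84 * 88 + 0.16 * 72.5
T_est = 73.92 + 11.6
T_est = 85.52

85.52


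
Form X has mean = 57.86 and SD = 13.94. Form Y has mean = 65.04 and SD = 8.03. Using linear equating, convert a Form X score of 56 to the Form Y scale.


slope = SD_Y / SD_X = 8.03 / 13.94 ~ 0.576
intercept = mean_Y - slope * mean_X = 65.04 - (8.03 / 13.94) * 57.86 ~ 31.7103
Y = slope * X + intercept. To avoid rounding drift from the rounded slope/intercept, evaluate the equivalent form Y = mean_Y + SD_Y * (X - mean_X) / SD_X at full precision:
Y = 65.04 + 8.03 * (56 - 57.86) / 13.94
Y = 65.04 - 8.03 * 1.86 / 13.94
Y = 65.04 - 14.9358 / 13.94
Y = 65.04 - 1.0714
Y = 63.9686

63.9686


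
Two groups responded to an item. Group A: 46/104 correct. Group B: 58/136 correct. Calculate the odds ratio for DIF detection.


Odds_A = 46/58 = 0.7931
Odds_B = 58/78 = 0.7436
OR = Odds_A / Odds_B = 0.7931 / 0.7436
Exactly, OR = (46 * 78) / (58 * 58) = 3588 / 3364
OR = 1.0666

1.0666


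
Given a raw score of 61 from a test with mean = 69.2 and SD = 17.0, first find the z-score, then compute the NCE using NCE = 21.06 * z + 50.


z = (X - mean) / SD = (61 - 69.2) / 17.0
z = -8.2 / 17.0
z = -0.4824
NCE = NCE = 21.06z + 50
Carry z at full precision (z = -8.2 / 17.0) into the conversion:
NCE = 21.06 * (-8.2 / 17.0) + 50 = -172.692 / 17.0 + 50
NCE = -10.1584 + 50
NCE = 39.8416

39.8416


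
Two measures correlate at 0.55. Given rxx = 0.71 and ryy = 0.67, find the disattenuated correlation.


r_corrected = rxy / sqrt(rxx * ryy)
= 0.55 / sqrt(0.71 * 0.67)
= 0.55 / sqrt(0.4757)
= 0.55 / 0.68971
r_corrected = 0.7974

0.7974


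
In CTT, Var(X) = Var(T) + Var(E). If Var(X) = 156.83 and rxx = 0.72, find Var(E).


var_true = rxx * var_obs = 0.72 * 156.83 = 112.9176
var_error = var_obs - var_true
var_error = 156.83 - 112.9176
var_error = 43.9124

43.9124


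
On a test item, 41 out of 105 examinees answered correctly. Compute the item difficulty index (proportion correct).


Item difficulty p = number correct / total examinees
p = 41 / 105
p = 0.3905

0.3905


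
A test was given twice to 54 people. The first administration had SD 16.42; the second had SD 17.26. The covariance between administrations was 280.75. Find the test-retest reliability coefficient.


r = cov(X,Y) / (SD_X * SD_Y)
r = 280.75 / (16.42 * 17.26)
r = 280.75 / 283.4092
r = 0.9906

0.9906


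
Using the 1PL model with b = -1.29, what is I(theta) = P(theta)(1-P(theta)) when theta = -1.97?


P = 1/(1+exp(-(-1.97--1.29))) = 0.3363
I = P*(1-P) = 0.3363 * 0.6637
I = 0.2232

0.2232


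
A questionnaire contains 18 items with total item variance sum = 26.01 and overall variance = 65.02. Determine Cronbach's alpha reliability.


alpha = (k/(k-1)) * (1 - sum(si^2)/s_total^2)
= (18/17) * (1 - 26.01/65.02)
alpha = 0.6353

0.6353


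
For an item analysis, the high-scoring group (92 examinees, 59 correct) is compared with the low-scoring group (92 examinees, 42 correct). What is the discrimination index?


p_upper = 59/92 = 0.6413
p_lower = 42/92 = 0.4565
D = 0.6413 - 0.4565 = 0.1848

0.1848


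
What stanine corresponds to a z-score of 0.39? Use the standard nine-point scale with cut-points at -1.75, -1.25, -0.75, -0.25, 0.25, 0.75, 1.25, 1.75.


Stanine boundaries: [-1.75, -1.25, -0.75, -0.25, 0.25, 0.75, 1.25, 1.75]
z = 0.39
Check each boundary:
  z >= -1.75 -> could be stanine 2
  z >= -1.25 -> could be stanine 3
  z >= -0.75 -> could be stanine 4
  z >= -0.25 -> could be stanine 5
  z >= 0.25 -> could be stanine 6
  z < 0.75
  z < 1.25
  z < 1.75
Highest qualifying boundary gives stanine = 6

6


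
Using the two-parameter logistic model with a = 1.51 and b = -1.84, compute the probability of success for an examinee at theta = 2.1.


a*(theta - b) = 1.51 * (2.1 - -1.84) = 5.9494
exp(-5.9494) = 0.0026
P = 1 / (1 + 0.0026)
P = 0.9974

0.9974


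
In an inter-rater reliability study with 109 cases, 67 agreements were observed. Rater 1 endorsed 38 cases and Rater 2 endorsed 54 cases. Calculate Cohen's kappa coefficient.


P_o = 67/109 = 0.614679
P_e = (38*54 + 71*55) / 11881 = 0.501389
kappa = (P_o - P_e) / (1 - P_e)
kappa = (0.614679 - 0.501389) / (1 - 0.501389)
kappa = 0.2272

0.2272


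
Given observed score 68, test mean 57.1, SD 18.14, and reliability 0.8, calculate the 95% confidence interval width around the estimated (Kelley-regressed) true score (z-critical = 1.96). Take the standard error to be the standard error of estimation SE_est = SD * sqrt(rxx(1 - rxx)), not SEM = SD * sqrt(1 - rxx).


True score estimate = 0.8*68 + 0.2*57.1 = 65.82
SE_est = SD * sqrt(rxx * (1 - rxx)) = 18.14 * sqrt(0.8 * 0.2) = 18.14 * sqrt(0.16) = 7.256
CI = T_est +/- z * SE_est, so width = 2 * z * SE_est = 2 * 1.96 * 7.256
Width = 28.4435

28.4435


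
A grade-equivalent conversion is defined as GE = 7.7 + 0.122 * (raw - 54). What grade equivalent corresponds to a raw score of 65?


raw - median = 65 - 54 = 11
slope * diff = 0.122 * 11 = 1.342
GE = 7.7 + 1.342
GE = 9.042

9.042


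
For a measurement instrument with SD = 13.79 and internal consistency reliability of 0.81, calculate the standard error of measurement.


SEM = SD * sqrt(1 - rxx)
SEM = 13.79 * sqrt(1 - 0.81)
SEM = 13.79 * sqrt(0.19) = 13.79 * 0.43589
SEM = 6.0109

6.0109


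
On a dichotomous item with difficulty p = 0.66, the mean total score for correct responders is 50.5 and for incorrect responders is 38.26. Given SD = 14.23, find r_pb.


q = 1 - p = 0.34
rpb = ((M1 - M0) / SD) * sqrt(p * q)
rpb = ((50.5 - 38.26) / 14.23) * sqrt(0.66 * 0.34)
rpb = 0.4075

0.4075


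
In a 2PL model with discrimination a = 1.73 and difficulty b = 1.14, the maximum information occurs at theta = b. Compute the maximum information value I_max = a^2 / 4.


For 2PL, max info at theta = b = 1.14
I_max = a^2 / 4 = 1.73^2 / 4
= 2.9929 / 4
I_max = 0.7482

0.7482


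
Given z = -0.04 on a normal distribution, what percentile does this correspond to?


CDF(z) = 0.5 * (1 + erf(z/sqrt(2)))
erf(-0.0283) = -0.0319
CDF = 0.484
Percentile rank = 0.484 * 100 = 48.4

48.4


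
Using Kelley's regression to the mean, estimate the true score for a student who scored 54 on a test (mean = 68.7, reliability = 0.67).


T_est = rxx * X + (1 - rxx) * mean
T_est = 0.67 * 54 + 0.33 * 68.7
T_est = 36.18 + 22.671
T_est = 58.851

58.851


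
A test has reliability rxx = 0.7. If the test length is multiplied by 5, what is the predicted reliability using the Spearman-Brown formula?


r_new = (n * rxx) / (1 + (n-1) * rxx)
r_new = (5 * 0.7) / (1 + 4 * 0.7)
r_new = 3.5 / 3.8
r_new = 0.9211

0.9211


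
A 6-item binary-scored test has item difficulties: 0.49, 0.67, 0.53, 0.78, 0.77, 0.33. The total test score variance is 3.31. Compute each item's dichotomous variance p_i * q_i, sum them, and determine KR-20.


For each item, compute p_i * q_i:
  Item 1: 0.49 * 0.51 = 0.2499
  Item 2: 0.67 * 0.33 = 0.2211
  Item 3: 0.53 * 0.47 = 0.2491
  Item 4: 0.78 * 0.22 = 0.1716
  Item 5: 0.77 * 0.23 = 0.1771
  Item 6: 0.33 * 0.67 = 0.2211
Sum(p_i * q_i) = 0.2499 + 0.2211 + 0.2491 + 0.1716 + 0.1771 + 0.2211 = 1.2899
KR-20 = (k/(k-1)) * (1 - Sum(p_i*q_i) / Var_total)
= (6/5) * (1 - 1.2899/3.31)
= 1.2 * 0.6103
KR-20 = 0.7324

0.7324


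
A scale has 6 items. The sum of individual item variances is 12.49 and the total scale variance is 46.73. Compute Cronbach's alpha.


alpha = (k/(k-1)) * (1 - sum(si^2)/s_total^2)
= (6/5) * (1 - 12.49/46.73)
alpha = 0.8793

0.8793


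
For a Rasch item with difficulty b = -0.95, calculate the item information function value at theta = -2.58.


P = 1/(1+exp(-(-2.58--0.95))) = 0.1638
I = P*(1-P) = 0.1638 * 0.8362
I = 0.137

0.137


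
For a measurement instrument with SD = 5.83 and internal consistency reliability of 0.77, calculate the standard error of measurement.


SEM = SD * sqrt(1 - rxx)
SEM = 5.83 * sqrt(1 - 0.77)
SEM = 5.83 * sqrt(0.23) = 5.83 * 0.479583
SEM = 2.796

2.796


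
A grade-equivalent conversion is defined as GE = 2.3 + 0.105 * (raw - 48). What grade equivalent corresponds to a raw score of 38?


raw - median = 38 - 48 = -10
slope * diff = 0.105 * -10 = -1.05
GE = 2.3 + -1.05
GE = 1.25

1.25


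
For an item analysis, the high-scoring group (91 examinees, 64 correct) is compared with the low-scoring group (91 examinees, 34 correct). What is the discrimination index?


p_upper = 64/91 = 0.7033
p_lower = 34/91 = 0.3736
D = 0.7033 - 0.3736 = 0.3297

0.3297


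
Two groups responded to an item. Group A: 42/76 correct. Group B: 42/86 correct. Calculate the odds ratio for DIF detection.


Odds_A = 42/34 = 1.2353
Odds_B = 42/44 = 0.9545
OR = Odds_A / Odds_B = 1.2353 / 0.9545
Exactly, OR = (42 * 44) / (34 * 42) = 1848 / 1428
OR = 1.2941

1.2941


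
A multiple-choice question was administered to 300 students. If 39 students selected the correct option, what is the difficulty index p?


Item difficulty p = number correct / total examinees
p = 39 / 300
p = 0.13

0.13


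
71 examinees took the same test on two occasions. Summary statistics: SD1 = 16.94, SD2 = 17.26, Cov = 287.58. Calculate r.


r = cov(X,Y) / (SD_X * SD_Y)
r = 287.58 / (16.94 * 17.26)
r = 287.58 / 292.3844
r = 0.9836

0.9836


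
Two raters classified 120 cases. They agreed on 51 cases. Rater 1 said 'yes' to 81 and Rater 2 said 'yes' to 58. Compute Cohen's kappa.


P_o = 51/120 = 0.425
P_e = (81*58 + 39*62) / 14400 = 0.494167
kappa = (P_o - P_e) / (1 - P_e)
kappa = (0.425 - 0.494167) / (1 - 0.494167)
kappa = -0.1367

-0.1367


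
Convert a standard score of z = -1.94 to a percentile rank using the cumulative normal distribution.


CDF(z) = 0.5 * (1 + erf(z/sqrt(2)))
erf(-1.3718) = -0.9476
CDF = 0.0262
Percentile rank = 0.0262 * 100 = 2.62

2.62


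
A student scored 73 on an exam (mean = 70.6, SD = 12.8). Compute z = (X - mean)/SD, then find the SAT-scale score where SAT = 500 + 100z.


z = (X - mean) / SD = (73 - 70.6) / 12.8
z = 2.4 / 12.8
z = 0.1875
SAT-scale = SAT = 500 + 100z
Carry z at full precision (z = 2.4 / 12.8) into the conversion:
SAT-scale = 500 + 100 * (2.4 / 12.8) = 500 + 240 / 12.8
SAT-scale = 500 + 18.75
SAT-scale = 518.75

518.75


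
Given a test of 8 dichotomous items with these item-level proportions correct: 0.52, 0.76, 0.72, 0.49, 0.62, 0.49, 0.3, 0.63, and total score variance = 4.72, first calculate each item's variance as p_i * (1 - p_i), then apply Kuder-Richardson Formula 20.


For each item, compute p_i * q_i:
  Item 1: 0.52 * 0.48 = 0.2496
  Item 2: 0.76 * 0.24 = 0.1824
  Item 3: 0.72 * 0.28 = 0.2016
  Item 4: 0.49 * 0.51 = 0.2499
  Item 5: 0.62 * 0.38 = 0.2356
  Item 6: 0.49 * 0.51 = 0.2499
  Item 7: 0.3 * 0.7 = 0.21
  Item 8: 0.63 * 0.37 = 0.2331
Sum(p_i * q_i) = 0.2496 + 0.1824 + 0.2016 + 0.2499 + 0.2356 + 0.2499 + 0.21 + 0.2331 = 1.8121
KR-20 = (k/(k-1)) * (1 - Sum(p_i*q_i) / Var_total)
= (8/7) * (1 - 1.8121/4.72)
= 1.1429 * 0.6161
KR-20 = 0.7041

0.7041


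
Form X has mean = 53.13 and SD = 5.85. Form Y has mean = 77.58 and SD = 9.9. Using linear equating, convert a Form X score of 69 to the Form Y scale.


slope = SD_Y / SD_X = 9.9 / 5.85 ~ 1.6923
intercept = mean_Y - slope * mean_X = 77.58 - (9.9 / 5.85) * 53.13 ~ -12.3323
Y = slope * X + intercept. To avoid rounding drift from the rounded slope/intercept, evaluate the equivalent form Y = mean_Y + SD_Y * (X - mean_X) / SD_X at full precision:
Y = 77.58 + 9.9 * (69 - 53.13) / 5.85
Y = 77.58 + 9.9 * 15.87 / 5.85
Y = 77.58 + 157.113 / 5.85
Y = 77.58 + 26.8569
Y = 104.4369

104.4369


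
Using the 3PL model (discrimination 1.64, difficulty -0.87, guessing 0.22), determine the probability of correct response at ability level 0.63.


logit = 1.64*(0.63 - -0.87) = 2.46
P* = 1/(1 + exp(-2.46)) = 0.9213
P = 0.22 + (1 - 0.22) * 0.9213
P = 0.9386

0.9386


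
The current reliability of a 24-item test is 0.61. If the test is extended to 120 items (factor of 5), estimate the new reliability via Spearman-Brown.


r_new = (n * rxx) / (1 + (n-1) * rxx)
r_new = (5 * 0.61) / (1 + 4 * 0.61)
r_new = 3.05 / 3.44
r_new = 0.8866

0.8866


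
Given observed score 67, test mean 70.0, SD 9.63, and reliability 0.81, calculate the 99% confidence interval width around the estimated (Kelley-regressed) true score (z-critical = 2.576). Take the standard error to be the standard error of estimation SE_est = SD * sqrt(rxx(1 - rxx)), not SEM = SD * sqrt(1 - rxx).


True score estimate = 0.81*67 + 0.19*70.0 = 67.57
SE_est = SD * sqrt(rxx * (1 - rxx)) = 9.63 * sqrt(0.81 * 0.19) = 9.63 * sqrt(0.1539) = 3.777858
CI = T_est +/- z * SE_est, so width = 2 * z * SE_est = 2 * 2.576 * 3.777858
Width = 19.4635

19.4635


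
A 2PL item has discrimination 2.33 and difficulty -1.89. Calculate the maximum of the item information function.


For 2PL, max info at theta = b = -1.89
I_max = a^2 / 4 = 2.33^2 / 4
= 5.4289 / 4
I_max = 1.3572

1.3572


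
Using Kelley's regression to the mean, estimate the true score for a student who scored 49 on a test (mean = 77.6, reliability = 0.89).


T_est = rxx * X + (1 - rxx) * mean
T_est = 0.89 * 49 + 0.11 * 77.6
T_est = 43.61 + 8.536
T_est = 52.146

52.146


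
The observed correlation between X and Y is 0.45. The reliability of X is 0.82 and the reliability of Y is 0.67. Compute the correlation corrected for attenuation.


r_corrected = rxy / sqrt(rxx * ryy)
= 0.45 / sqrt(0.82 * 0.67)
= 0.45 / sqrt(0.5494)
= 0.45 / 0.741215
r_corrected = 0.6071

0.6071


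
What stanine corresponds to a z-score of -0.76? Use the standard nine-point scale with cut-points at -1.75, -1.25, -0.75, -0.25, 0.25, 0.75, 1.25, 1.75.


Stanine boundaries: [-1.75, -1.25, -0.75, -0.25, 0.25, 0.75, 1.25, 1.75]
z = -0.76
Check each boundary:
  z >= -1.75 -> could be stanine 2
  z >= -1.25 -> could be stanine 3
  z < -0.75
  z < -0.25
  z < 0.25
  z < 0.75
  z < 1.25
  z < 1.75
Highest qualifying boundary gives stanine = 3

3


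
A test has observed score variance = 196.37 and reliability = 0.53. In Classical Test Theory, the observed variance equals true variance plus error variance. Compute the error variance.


var_true = rxx * var_obs = 0.53 * 196.37 = 104.0761
var_error = var_obs - var_true
var_error = 196.37 - 104.0761
var_error = 92.2939

92.2939


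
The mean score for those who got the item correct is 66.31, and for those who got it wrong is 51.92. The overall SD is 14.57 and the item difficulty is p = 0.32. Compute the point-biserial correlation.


q = 1 - p = 0.68
rpb = ((M1 - M0) / SD) * sqrt(p * q)
rpb = ((66.31 - 51.92) / 14.57) * sqrt(0.32 * 0.68)
rpb = 0.4607

0.4607


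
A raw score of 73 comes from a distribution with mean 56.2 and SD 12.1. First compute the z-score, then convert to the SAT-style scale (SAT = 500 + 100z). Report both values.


z = (X - mean) / SD = (73 - 56.2) / 12.1
z = 16.8 / 12.1
z = 1.3884
SAT-scale = SAT = 500 + 100z
Carry z at full precision (z = 16.8 / 12.1) into the conversion:
SAT-scale = 500 + 100 * (16.8 / 12.1) = 500 + 1680 / 12.1
SAT-scale = 500 + 138.843
SAT-scale = 638.843

638.843


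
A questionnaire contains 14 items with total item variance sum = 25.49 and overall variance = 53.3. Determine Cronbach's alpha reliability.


alpha = (k/(k-1)) * (1 - sum(si^2)/s_total^2)
= (14/13) * (1 - 25.49/53.3)
alpha = 0.5619

0.5619


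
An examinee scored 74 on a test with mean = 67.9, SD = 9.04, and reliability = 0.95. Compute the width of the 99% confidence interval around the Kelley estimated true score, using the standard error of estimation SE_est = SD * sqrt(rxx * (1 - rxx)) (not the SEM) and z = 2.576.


True score estimate = 0.95*74 + 0.05*67.9 = 73.695
SE_est = SD * sqrt(rxx * (1 - rxx)) = 9.04 * sqrt(0.95 * 0.05) = 9.04 * sqrt(0.0475) = 1.970222
CI = T_est +/- z * SE_est, so width = 2 * z * SE_est = 2 * 2.576 * 1.970222
Width = 10.1506

10.1506


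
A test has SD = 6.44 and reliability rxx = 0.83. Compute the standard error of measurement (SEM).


SEM = SD * sqrt(1 - rxx)
SEM = 6.44 * sqrt(1 - 0.83)
SEM = 6.44 * sqrt(0.17) = 6.44 * 0.412311
SEM = 2.6553

2.6553


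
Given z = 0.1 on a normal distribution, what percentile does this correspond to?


CDF(z) = 0.5 * (1 + erf(z/sqrt(2)))
erf(0.0707) = 0.0797
CDF = 0.5398
Percentile rank = 0.5398 * 100 = 53.98

53.98


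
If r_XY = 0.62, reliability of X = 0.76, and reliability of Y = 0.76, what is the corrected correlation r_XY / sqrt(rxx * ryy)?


r_corrected = rxy / sqrt(rxx * ryy)
= 0.62 / sqrt(0.76 * 0.76)
= 0.62 / sqrt(0.5776)
= 0.62 / 0.76
r_corrected = 0.8158

0.8158


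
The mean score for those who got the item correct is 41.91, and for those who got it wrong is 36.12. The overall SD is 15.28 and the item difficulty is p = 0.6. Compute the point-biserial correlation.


q = 1 - p = 0.4
rpb = ((M1 - M0) / SD) * sqrt(p * q)
rpb = ((41.91 - 36.12) / 15.28) * sqrt(0.6 * 0.4)
rpb = 0.1856

0.1856


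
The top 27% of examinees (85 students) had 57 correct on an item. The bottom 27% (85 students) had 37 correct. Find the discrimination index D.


p_upper = 57/85 = 0.6706
p_lower = 37/85 = 0.4353
D = 0.6706 - 0.4353 = 0.2353

0.2353


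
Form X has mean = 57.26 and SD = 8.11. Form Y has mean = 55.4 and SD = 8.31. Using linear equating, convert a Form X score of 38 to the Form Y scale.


slope = SD_Y / SD_X = 8.31 / 8.11 ~ 1.0247
intercept = mean_Y - slope * mean_X = 55.4 - (8.31 / 8.11) * 57.26 ~ -3.2721
Y = slope * X + intercept. To avoid rounding drift from the rounded slope/intercept, evaluate the equivalent form Y = mean_Y + SD_Y * (X - mean_X) / SD_X at full precision:
Y = 55.4 + 8.31 * (38 - 57.26) / 8.11
Y = 55.4 - 8.31 * 19.26 / 8.11
Y = 55.4 - 160.0506 / 8.11
Y = 55.4 - 19.735
Y = 35.665

35.665


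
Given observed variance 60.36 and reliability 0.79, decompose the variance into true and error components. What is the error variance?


var_true = rxx * var_obs = 0.79 * 60.36 = 47.6844
var_error = var_obs - var_true
var_error = 60.36 - 47.6844
var_error = 12.6756

12.6756
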